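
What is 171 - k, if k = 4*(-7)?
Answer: 199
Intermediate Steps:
k = -28
171 - k = 171 - 1*(-28) = 171 + 28 = 199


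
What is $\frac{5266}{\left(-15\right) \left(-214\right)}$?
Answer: $\frac{2633}{1605} \approx 1.6405$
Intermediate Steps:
$\frac{5266}{\left(-15\right) \left(-214\right)} = \frac{5266}{3210} = 5266 \cdot \frac{1}{3210} = \frac{2633}{1605}$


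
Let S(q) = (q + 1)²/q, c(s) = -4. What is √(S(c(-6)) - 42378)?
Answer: 11*I*√1401/2 ≈ 205.86*I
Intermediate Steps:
S(q) = (1 + q)²/q
√(S(c(-6)) - 42378) = √((1 - 4)²/(-4) - 42378) = √(-¼*(-3)² - 42378) = √(-¼*9 - 42378) = √(-9/4 - 42378) = √(-169521/4) = 11*I*√1401/2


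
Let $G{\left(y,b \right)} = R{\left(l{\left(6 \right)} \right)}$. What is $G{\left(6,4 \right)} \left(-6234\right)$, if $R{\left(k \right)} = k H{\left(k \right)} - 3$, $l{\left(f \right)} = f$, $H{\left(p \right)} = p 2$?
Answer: $-430146$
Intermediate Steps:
$H{\left(p \right)} = 2 p$
$R{\left(k \right)} = -3 + 2 k^{2}$ ($R{\left(k \right)} = k 2 k - 3 = 2 k^{2} - 3 = -3 + 2 k^{2}$)
$G{\left(y,b \right)} = 69$ ($G{\left(y,b \right)} = -3 + 2 \cdot 6^{2} = -3 + 2 \cdot 36 = -3 + 72 = 69$)
$G{\left(6,4 \right)} \left(-6234\right) = 69 \left(-6234\right) = -430146$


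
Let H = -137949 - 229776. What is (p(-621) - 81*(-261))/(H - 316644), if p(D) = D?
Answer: -760/25347 ≈ -0.029984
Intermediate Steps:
H = -367725
(p(-621) - 81*(-261))/(H - 316644) = (-621 - 81*(-261))/(-367725 - 316644) = (-621 + 21141)/(-684369) = 20520*(-1/684369) = -760/25347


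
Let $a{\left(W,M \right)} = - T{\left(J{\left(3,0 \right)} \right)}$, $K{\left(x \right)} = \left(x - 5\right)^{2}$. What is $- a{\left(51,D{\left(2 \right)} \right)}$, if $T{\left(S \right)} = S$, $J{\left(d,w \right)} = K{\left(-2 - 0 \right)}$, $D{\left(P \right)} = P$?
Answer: $49$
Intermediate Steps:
$K{\left(x \right)} = \left(-5 + x\right)^{2}$
$J{\left(d,w \right)} = 49$ ($J{\left(d,w \right)} = \left(-5 - 2\right)^{2} = \left(-7\right)^{2} = 49$)
$a{\left(W,M \right)} = -49$ ($a{\left(W,M \right)} = \left(-1\right) 49 = -49$)
$- a{\left(51,D{\left(2 \right)} \right)} = \left(-1\right) \left(-49\right) = 49$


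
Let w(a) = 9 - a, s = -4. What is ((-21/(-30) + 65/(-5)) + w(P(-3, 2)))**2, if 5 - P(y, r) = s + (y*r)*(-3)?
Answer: 3249/100 ≈ 32.490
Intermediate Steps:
P(y, r) = 9 + 3*r*y (P(y, r) = 5 - (-4 + (y*r)*(-3)) = 5 - (-4 + (r*y)*(-3)) = 5 - (-4 - 3*r*y) = 5 + (4 + 3*r*y) = 9 + 3*r*y)
((-21/(-30) + 65/(-5)) + w(P(-3, 2)))**2 = ((-21/(-30) + 65/(-5)) + (9 - (9 + 3*2*(-3))))**2 = ((-21*(-1/30) + 65*(-1/5)) + (9 - (9 - 18)))**2 = ((7/10 - 13) + (9 - 1*(-9)))**2 = (-123/10 + (9 + 9))**2 = (-123/10 + 18)**2 = (57/10)**2 = 3249/100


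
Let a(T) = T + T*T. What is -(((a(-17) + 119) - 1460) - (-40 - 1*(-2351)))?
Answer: 3380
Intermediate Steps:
a(T) = T + T²
-(((a(-17) + 119) - 1460) - (-40 - 1*(-2351))) = -(((-17*(1 - 17) + 119) - 1460) - (-40 - 1*(-2351))) = -(((-17*(-16) + 119) - 1460) - (-40 + 2351)) = -(((272 + 119) - 1460) - 1*2311) = -((391 - 1460) - 2311) = -(-1069 - 2311) = -1*(-3380) = 3380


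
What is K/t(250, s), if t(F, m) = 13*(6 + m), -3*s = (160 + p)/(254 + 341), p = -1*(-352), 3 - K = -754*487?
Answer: 655453785/132574 ≈ 4944.1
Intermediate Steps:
K = 367201 (K = 3 - (-754)*487 = 3 - 1*(-367198) = 3 + 367198 = 367201)
p = 352
s = -512/1785 (s = -(160 + 352)/(3*(254 + 341)) = -512/(3*595) = -1/3*512/595 = -512/1785 ≈ -0.28683)
t(F, m) = 78 + 13*m
K/t(250, s) = 367201/(78 + 13*(-512/1785)) = 367201/(78 - 6656/1785) = 367201/(132574/1785) = 367201*(1785/132574) = 655453785/132574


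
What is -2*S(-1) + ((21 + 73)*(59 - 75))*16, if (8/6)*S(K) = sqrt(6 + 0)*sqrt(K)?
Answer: -24064 - 3*I*sqrt(6)/2 ≈ -24064.0 - 3.6742*I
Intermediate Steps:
S(K) = 3*sqrt(6)*sqrt(K)/4 (S(K) = 3*(sqrt(6 + 0)*sqrt(K))/4 = 3*(sqrt(6)*sqrt(K))/4 = 3*sqrt(6)*sqrt(K)/4)
-2*S(-1) + ((21 + 73)*(59 - 75))*16 = -3*sqrt(6)*sqrt(-1)/2 + ((21 + 73)*(59 - 75))*16 = -3*sqrt(6)*I/2 + (94*(-16))*16 = -3*I*sqrt(6)/2 - 1504*16 = -3*I*sqrt(6)/2 - 24064 = -24064 - 3*I*sqrt(6)/2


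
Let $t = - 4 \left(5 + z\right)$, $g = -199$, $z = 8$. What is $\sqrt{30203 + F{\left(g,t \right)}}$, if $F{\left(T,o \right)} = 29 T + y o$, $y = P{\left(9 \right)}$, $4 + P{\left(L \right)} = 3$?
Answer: $2 \sqrt{6121} \approx 156.47$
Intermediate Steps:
$P{\left(L \right)} = -1$ ($P{\left(L \right)} = -4 + 3 = -1$)
$y = -1$
$t = -52$ ($t = - 4 \left(5 + 8\right) = \left(-4\right) 13 = -52$)
$F{\left(T,o \right)} = - o + 29 T$ ($F{\left(T,o \right)} = 29 T - o = - o + 29 T$)
$\sqrt{30203 + F{\left(g,t \right)}} = \sqrt{30203 + \left(\left(-1\right) \left(-52\right) + 29 \left(-199\right)\right)} = \sqrt{30203 + \left(52 - 5771\right)} = \sqrt{30203 - 5719} = \sqrt{24484} = 2 \sqrt{6121}$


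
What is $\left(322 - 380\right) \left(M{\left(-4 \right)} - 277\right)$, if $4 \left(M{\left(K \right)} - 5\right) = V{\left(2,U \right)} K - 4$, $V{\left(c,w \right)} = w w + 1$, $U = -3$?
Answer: $16414$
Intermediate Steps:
$V{\left(c,w \right)} = 1 + w^{2}$ ($V{\left(c,w \right)} = w^{2} + 1 = 1 + w^{2}$)
$M{\left(K \right)} = 4 + \frac{5 K}{2}$ ($M{\left(K \right)} = 5 + \frac{\left(1 + \left(-3\right)^{2}\right) K - 4}{4} = 5 + \frac{\left(1 + 9\right) K - 4}{4} = 5 + \frac{10 K - 4}{4} = 5 + \frac{-4 + 10 K}{4} = 5 + \left(-1 + \frac{5 K}{2}\right) = 4 + \frac{5 K}{2}$)
$\left(322 - 380\right) \left(M{\left(-4 \right)} - 277\right) = \left(322 - 380\right) \left(\left(4 + \frac{5}{2} \left(-4\right)\right) - 277\right) = - 58 \left(\left(4 - 10\right) - 277\right) = - 58 \left(-6 - 277\right) = \left(-58\right) \left(-283\right) = 16414$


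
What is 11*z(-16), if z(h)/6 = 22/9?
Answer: 484/3 ≈ 161.33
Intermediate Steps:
z(h) = 44/3 (z(h) = 6*(22/9) = 44/3)
11*z(-16) = 11*(44/3) = 484/3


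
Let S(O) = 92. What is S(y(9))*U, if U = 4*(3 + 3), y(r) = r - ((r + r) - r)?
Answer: 2208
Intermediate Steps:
y(r) = 0 (y(r) = r - (2*r - r) = r - r = 0)
U = 24 (U = 4*6 = 24)
S(y(9))*U = 92*24 = 2208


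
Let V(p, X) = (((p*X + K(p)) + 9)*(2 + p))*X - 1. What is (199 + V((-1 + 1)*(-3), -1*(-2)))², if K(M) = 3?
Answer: 60516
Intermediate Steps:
V(p, X) = -1 + X*(2 + p)*(12 + X*p) (V(p, X) = (((p*X + 3) + 9)*(2 + p))*X - 1 = (((X*p + 3) + 9)*(2 + p))*X - 1 = (((3 + X*p) + 9)*(2 + p))*X - 1 = ((12 + X*p)*(2 + p))*X - 1 = ((2 + p)*(12 + X*p))*X - 1 = X*(2 + p)*(12 + X*p) - 1 = -1 + X*(2 + p)*(12 + X*p))
(199 + V((-1 + 1)*(-3), -1*(-2)))² = (199 + (-1 + 24*(-1*(-2)) + (-1*(-2))²*((-1 + 1)*(-3))² + 2*((-1 + 1)*(-3))*(-1*(-2))² + 12*(-1*(-2))*((-1 + 1)*(-3))))² = (199 + (-1 + 24*2 + 2²*(0*(-3))² + 2*(0*(-3))*2² + 12*2*(0*(-3))))² = (199 + (-1 + 48 + 4*0² + 2*0*4 + 12*2*0))² = (199 + (-1 + 48 + 4*0 + 0 + 0))² = (199 + (-1 + 48 + 0 + 0 + 0))² = (199 + 47)² = 246² = 60516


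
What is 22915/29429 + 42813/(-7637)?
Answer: -1084941922/224749273 ≈ -4.8273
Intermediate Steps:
22915/29429 + 42813/(-7637) = 22915*(1/29429) + 42813*(-1/7637) = 22915/29429 - 42813/7637 = -1084941922/224749273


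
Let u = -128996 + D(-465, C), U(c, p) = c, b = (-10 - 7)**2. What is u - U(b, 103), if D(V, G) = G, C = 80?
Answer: -129205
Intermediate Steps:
b = 289 (b = (-17)**2 = 289)
u = -128916 (u = -128996 + 80 = -128916)
u - U(b, 103) = -128916 - 1*289 = -128916 - 289 = -129205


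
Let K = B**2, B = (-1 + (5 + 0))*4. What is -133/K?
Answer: -133/256 ≈ -0.51953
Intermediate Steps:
B = 16 (B = (-1 + 5)*4 = 4*4 = 16)
K = 256 (K = 16**2 = 256)
-133/K = -133/256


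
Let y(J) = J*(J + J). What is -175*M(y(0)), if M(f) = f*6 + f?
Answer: 0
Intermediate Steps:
y(J) = 2*J² (y(J) = J*(2*J) = 2*J²)
M(f) = 7*f (M(f) = 6*f + f = 7*f)
-175*M(y(0)) = -1225*2*0² = -1225*2*0 = -1225*0 = -175*0 = 0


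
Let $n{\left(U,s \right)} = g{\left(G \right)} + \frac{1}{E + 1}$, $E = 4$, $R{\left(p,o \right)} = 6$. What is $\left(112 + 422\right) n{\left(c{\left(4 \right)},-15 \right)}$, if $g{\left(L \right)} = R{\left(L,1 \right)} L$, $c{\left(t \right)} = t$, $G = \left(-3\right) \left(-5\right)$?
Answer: $\frac{240834}{5} \approx 48167.0$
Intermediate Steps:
$G = 15$
$g{\left(L \right)} = 6 L$
$n{\left(U,s \right)} = \frac{451}{5}$ ($n{\left(U,s \right)} = 6 \cdot 15 + \frac{1}{4 + 1} = 90 + \frac{1}{5} = \frac{451}{5}$)
$\left(112 + 422\right) n{\left(c{\left(4 \right)},-15 \right)} = \left(112 + 422\right) \frac{451}{5} = 534 \cdot \frac{451}{5} = \frac{240834}{5}$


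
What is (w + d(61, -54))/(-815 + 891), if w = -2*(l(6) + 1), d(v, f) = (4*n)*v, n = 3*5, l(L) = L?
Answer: 1823/38 ≈ 47.974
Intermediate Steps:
n = 15
d(v, f) = 60*v (d(v, f) = (4*15)*v = 60*v)
w = -14 (w = -2*(6 + 1) = -2*7 = -14)
(w + d(61, -54))/(-815 + 891) = (-14 + 60*61)/(-815 + 891) = (-14 + 3660)/76 = 3646*(1/76) = 1823/38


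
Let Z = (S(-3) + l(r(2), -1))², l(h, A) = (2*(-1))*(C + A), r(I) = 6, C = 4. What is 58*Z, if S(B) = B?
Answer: 4698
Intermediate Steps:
l(h, A) = -8 - 2*A (l(h, A) = (2*(-1))*(4 + A) = -2*(4 + A) = -8 - 2*A)
Z = 81 (Z = (-3 + (-8 - 2*(-1)))² = (-3 + (-8 + 2))² = (-3 - 6)² = (-9)² = 81)
58*Z = 58*81 = 4698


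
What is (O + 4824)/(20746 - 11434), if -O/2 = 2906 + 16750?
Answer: -1437/388 ≈ -3.7036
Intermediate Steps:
O = -39312 (O = -2*(2906 + 16750) = -2*19656 = -39312)
(O + 4824)/(20746 - 11434) = (-39312 + 4824)/(20746 - 11434) = -34488/9312 = -34488*1/9312 = -1437/388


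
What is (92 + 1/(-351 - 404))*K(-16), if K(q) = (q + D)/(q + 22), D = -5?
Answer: -486213/1510 ≈ -322.00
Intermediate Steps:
K(q) = (-5 + q)/(22 + q) (K(q) = (q - 5)/(q + 22) = (-5 + q)/(22 + q))
(92 + 1/(-351 - 404))*K(-16) = (92 + 1/(-351 - 404))*((-5 - 16)/(22 - 16)) = (92 + 1/(-755))*(-21/6) = (92 - 1/755)*((⅙)*(-21)) = (69459/755)*(-7/2) = -486213/1510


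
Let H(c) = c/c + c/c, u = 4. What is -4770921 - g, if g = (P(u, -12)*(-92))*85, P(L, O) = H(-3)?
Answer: -4755281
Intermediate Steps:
H(c) = 2 (H(c) = 1 + 1 = 2)
P(L, O) = 2
g = -15640 (g = (2*(-92))*85 = -184*85 = -15640)
-4770921 - g = -4770921 - 1*(-15640) = -4770921 + 15640 = -4755281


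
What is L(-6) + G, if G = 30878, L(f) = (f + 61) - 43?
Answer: 30890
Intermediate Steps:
L(f) = 18 + f (L(f) = (61 + f) - 43 = 18 + f)
L(-6) + G = (18 - 6) + 30878 = 12 + 30878 = 30890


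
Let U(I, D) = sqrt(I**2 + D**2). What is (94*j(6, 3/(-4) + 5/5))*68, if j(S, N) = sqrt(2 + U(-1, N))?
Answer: 3196*sqrt(8 + sqrt(17)) ≈ 11128.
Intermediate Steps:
U(I, D) = sqrt(D**2 + I**2)
j(S, N) = sqrt(2 + sqrt(1 + N**2)) (j(S, N) = sqrt(2 + sqrt(N**2 + (-1)**2)) = sqrt(2 + sqrt(N**2 + 1)) = sqrt(2 + sqrt(1 + N**2)))
(94*j(6, 3/(-4) + 5/5))*68 = (94*sqrt(2 + sqrt(1 + (3/(-4) + 5/5)**2)))*68 = (94*sqrt(2 + sqrt(1 + (3*(-1/4) + 5*(1/5))**2)))*68 = (94*sqrt(2 + sqrt(1 + (-3/4 + 1)**2)))*68 = (94*sqrt(2 + sqrt(1 + (1/4)**2)))*68 = (94*sqrt(2 + sqrt(1 + 1/16)))*68 = (94*sqrt(2 + sqrt(17/16)))*68 = (94*sqrt(2 + sqrt(17)/4))*68 = 6392*sqrt(2 + sqrt(17)/4)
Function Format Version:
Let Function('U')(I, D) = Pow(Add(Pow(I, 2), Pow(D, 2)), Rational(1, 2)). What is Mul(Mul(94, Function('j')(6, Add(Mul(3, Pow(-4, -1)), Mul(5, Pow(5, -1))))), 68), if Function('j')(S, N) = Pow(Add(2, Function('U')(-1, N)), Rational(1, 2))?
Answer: Mul(3196, Pow(Add(8, Pow(17, Rational(1, 2))), Rational(1, 2))) ≈ 11128.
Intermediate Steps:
Function('U')(I, D) = Pow(Add(Pow(D, 2), Pow(I, 2)), Rational(1, 2))
Function('j')(S, N) = Pow(Add(2, Pow(Add(1, Pow(N, 2)), Rational(1, 2))), Rational(1, 2)) (Function('j')(S, N) = Pow(Add(2, Pow(Add(Pow(N, 2), Pow(-1, 2)), Rational(1, 2))), Rational(1, 2)) = Pow(Add(2, Pow(Add(Pow(N, 2), 1), Rational(1, 2))), Rational(1, 2)) = Pow(Add(2, Pow(Add(1, Pow(N, 2)), Rational(1, 2))), Rational(1, 2)))
Mul(Mul(94, Function('j')(6, Add(Mul(3, Pow(-4, -1)), Mul(5, Pow(5, -1))))), 68) = Mul(Mul(94, Pow(Add(2, Pow(Add(1, Pow(Add(Mul(3, Pow(-4, -1)), Mul(5, Pow(5, -1))), 2)), Rational(1, 2))), Rational(1, 2))), 68) = Mul(Mul(94, Pow(Add(2, Pow(Add(1, Pow(Add(Mul(3, Rational(-1, 4)), Mul(5, Rational(1, 5))), 2)), Rational(1, 2))), Rational(1, 2))), 68) = Mul(Mul(94, Pow(Add(2, Pow(Add(1, Pow(Add(Rational(-3, 4), 1), 2)), Rational(1, 2))), Rational(1, 2))), 68) = Mul(Mul(94, Pow(Add(2, Pow(Add(1, Pow(Rational(1, 4), 2)), Rational(1, 2))), Rational(1, 2))), 68) = Mul(Mul(94, Pow(Add(2, Pow(Add(1, Rational(1, 16)), Rational(1, 2))), Rational(1, 2))), 68) = Mul(Mul(94, Pow(Add(2, Pow(Rational(17, 16), Rational(1, 2))), Rational(1, 2))), 68) = Mul(Mul(94, Pow(Add(2, Mul(Rational(1, 4), Pow(17, Rational(1, 2)))), Rational(1, 2))), 68) = Mul(6392, Pow(Add(2, Mul(Rational(1, 4), Pow(17, Rational(1, 2)))), Rational(1, 2)))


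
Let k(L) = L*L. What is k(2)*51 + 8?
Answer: 212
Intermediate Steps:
k(L) = L**2
k(2)*51 + 8 = 2**2*51 + 8 = 4*51 + 8 = 204 + 8 = 212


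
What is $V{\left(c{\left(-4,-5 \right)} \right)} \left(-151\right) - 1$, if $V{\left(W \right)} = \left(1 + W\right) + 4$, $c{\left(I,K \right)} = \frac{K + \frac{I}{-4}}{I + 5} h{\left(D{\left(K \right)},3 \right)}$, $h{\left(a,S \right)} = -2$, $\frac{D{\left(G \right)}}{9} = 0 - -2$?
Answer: $-1964$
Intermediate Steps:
$D{\left(G \right)} = 18$ ($D{\left(G \right)} = 9 \left(0 - -2\right) = 9 \left(0 + 2\right) = 9 \cdot 2 = 18$)
$c{\left(I,K \right)} = - \frac{2 \left(K - \frac{I}{4}\right)}{5 + I}$ ($c{\left(I,K \right)} = \frac{K + \frac{I}{-4}}{I + 5} \left(-2\right) = \frac{K + I \left(- \frac{1}{4}\right)}{5 + I} \left(-2\right) = \frac{K - \frac{I}{4}}{5 + I} \left(-2\right) = - \frac{2 \left(K - \frac{I}{4}\right)}{5 + I}$)
$V{\left(W \right)} = 5 + W$
$V{\left(c{\left(-4,-5 \right)} \right)} \left(-151\right) - 1 = \left(5 + \frac{-4 - -20}{2 \left(5 - 4\right)}\right) \left(-151\right) - 1 = \left(5 + \frac{-4 + 20}{2 \cdot 1}\right) \left(-151\right) - 1 = \left(5 + \frac{1}{2} \cdot 1 \cdot 16\right) \left(-151\right) - 1 = \left(5 + 8\right) \left(-151\right) - 1 = 13 \left(-151\right) - 1 = -1963 - 1 = -1964$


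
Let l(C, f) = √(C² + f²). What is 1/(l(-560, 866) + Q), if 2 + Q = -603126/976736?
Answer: 624280326032/253659985328082343 + 477006606848*√265889/253659985328082343 ≈ 0.00097213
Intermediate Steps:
Q = -1278299/488368 (Q = -2 - 603126/976736 = -2 - 603126*1/976736 = -2 - 301563/488368 = -1278299/488368 ≈ -2.6175)
1/(l(-560, 866) + Q) = 1/(√((-560)² + 866²) - 1278299/488368) = 1/(√(313600 + 749956) - 1278299/488368) = 1/(√1063556 - 1278299/488368) = 1/(2*√265889 - 1278299/488368) = 1/(-1278299/488368 + 2*√265889)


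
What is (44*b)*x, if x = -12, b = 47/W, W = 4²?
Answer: -1551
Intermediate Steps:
W = 16
b = 47/16 ≈ 2.9375
(44*b)*x = (44*(47/16))*(-12) = (517/4)*(-12) = -1551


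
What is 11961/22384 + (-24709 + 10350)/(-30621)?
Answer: 3974969/3961968 ≈ 1.0033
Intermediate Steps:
11961/22384 + (-24709 + 10350)/(-30621) = 11961*(1/22384) - 14359*(-1/30621) = 11961/22384 + 83/177 = 3974969/3961968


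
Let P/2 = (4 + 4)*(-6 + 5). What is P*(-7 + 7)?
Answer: 0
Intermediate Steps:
P = -16 (P = 2*((4 + 4)*(-6 + 5)) = 2*(8*(-1)) = 2*(-8) = -16)
P*(-7 + 7) = -16*(-7 + 7) = -16*0 = 0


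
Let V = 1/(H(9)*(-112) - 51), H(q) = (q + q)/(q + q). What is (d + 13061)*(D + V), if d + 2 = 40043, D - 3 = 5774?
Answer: 50003498300/163 ≈ 3.0677e+8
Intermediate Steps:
D = 5777 (D = 3 + 5774 = 5777)
d = 40041 (d = -2 + 40043 = 40041)
H(q) = 1 (H(q) = (2*q)/((2*q)) = (2*q)*(1/(2*q)) = 1)
V = -1/163 (V = 1/(1*(-112) - 51) = 1/(-112 - 51) = 1/(-163) = -1/163 ≈ -0.0061350)
(d + 13061)*(D + V) = (40041 + 13061)*(5777 - 1/163) = 53102*(941650/163) = 50003498300/163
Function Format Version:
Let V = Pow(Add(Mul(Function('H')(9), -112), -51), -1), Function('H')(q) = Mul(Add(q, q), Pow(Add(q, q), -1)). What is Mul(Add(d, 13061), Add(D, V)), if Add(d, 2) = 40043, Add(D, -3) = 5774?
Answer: Rational(50003498300, 163) ≈ 3.0677e+8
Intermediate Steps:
D = 5777 (D = Add(3, 5774) = 5777)
d = 40041 (d = Add(-2, 40043) = 40041)
Function('H')(q) = 1 (Function('H')(q) = Mul(Mul(2, q), Pow(Mul(2, q), -1)) = Mul(Mul(2, q), Mul(Rational(1, 2), Pow(q, -1))) = 1)
V = Rational(-1, 163) (V = Pow(Add(Mul(1, -112), -51), -1) = Pow(Add(-112, -51), -1) = Pow(-163, -1) = Rational(-1, 163) ≈ -0.0061350)
Mul(Add(d, 13061), Add(D, V)) = Mul(Add(40041, 13061), Add(5777, Rational(-1, 163))) = Mul(53102, Rational(941650, 163)) = Rational(50003498300, 163)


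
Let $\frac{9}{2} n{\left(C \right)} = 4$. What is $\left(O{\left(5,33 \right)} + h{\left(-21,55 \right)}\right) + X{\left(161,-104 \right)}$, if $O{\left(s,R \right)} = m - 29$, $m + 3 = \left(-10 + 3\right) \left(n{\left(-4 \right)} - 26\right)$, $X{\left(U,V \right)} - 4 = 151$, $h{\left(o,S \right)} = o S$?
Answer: $- \frac{7706}{9} \approx -856.22$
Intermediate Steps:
$n{\left(C \right)} = \frac{8}{9}$ ($n{\left(C \right)} = \frac{2}{9} \cdot 4 = \frac{8}{9}$)
$h{\left(o,S \right)} = S o$
$X{\left(U,V \right)} = 155$ ($X{\left(U,V \right)} = 4 + 151 = 155$)
$m = \frac{1555}{9}$ ($m = -3 + \left(-10 + 3\right) \left(\frac{8}{9} - 26\right) = -3 - - \frac{1582}{9} = -3 + \frac{1582}{9} = \frac{1555}{9} \approx 172.78$)
$O{\left(s,R \right)} = \frac{1294}{9}$ ($O{\left(s,R \right)} = \frac{1555}{9} - 29 = \frac{1294}{9}$)
$\left(O{\left(5,33 \right)} + h{\left(-21,55 \right)}\right) + X{\left(161,-104 \right)} = \left(\frac{1294}{9} + 55 \left(-21\right)\right) + 155 = \left(\frac{1294}{9} - 1155\right) + 155 = - \frac{9101}{9} + 155 = - \frac{7706}{9}$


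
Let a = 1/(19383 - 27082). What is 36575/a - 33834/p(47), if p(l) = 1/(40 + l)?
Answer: -284534483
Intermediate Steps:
a = -1/7699 (a = 1/(-7699) = -1/7699 ≈ -0.00012989)
36575/a - 33834/p(47) = 36575/(-1/7699) - 33834/(1/(40 + 47)) = 36575*(-7699) - 33834/(1/87) = -281590925 - 33834/1/87 = -281590925 - 33834*87 = -281590925 - 2943558 = -284534483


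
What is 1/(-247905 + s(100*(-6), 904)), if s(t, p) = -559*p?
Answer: -1/753241 ≈ -1.3276e-6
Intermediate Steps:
1/(-247905 + s(100*(-6), 904)) = 1/(-247905 - 559*904) = 1/(-247905 - 505336) = 1/(-753241) = -1/753241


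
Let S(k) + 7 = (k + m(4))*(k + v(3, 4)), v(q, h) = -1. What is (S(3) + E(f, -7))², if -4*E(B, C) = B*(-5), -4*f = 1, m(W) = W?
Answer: 11449/256 ≈ 44.723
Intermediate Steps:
f = -¼ (f = -¼*1 = -¼ ≈ -0.25000)
E(B, C) = 5*B/4 (E(B, C) = -B*(-5)/4 = -(-5)*B/4 = 5*B/4)
S(k) = -7 + (-1 + k)*(4 + k) (S(k) = -7 + (k + 4)*(k - 1) = -7 + (4 + k)*(-1 + k) = -7 + (-1 + k)*(4 + k))
(S(3) + E(f, -7))² = ((-11 + 3² + 3*3) + (5/4)*(-¼))² = ((-11 + 9 + 9) - 5/16)² = (7 - 5/16)² = (107/16)² = 11449/256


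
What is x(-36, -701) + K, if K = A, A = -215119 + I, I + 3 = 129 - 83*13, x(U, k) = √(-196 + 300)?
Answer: -216072 + 2*√26 ≈ -2.1606e+5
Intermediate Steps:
x(U, k) = 2*√26 (x(U, k) = √104 = 2*√26)
I = -953 (I = -3 + (129 - 83*13) = -3 + (129 - 1079) = -3 - 950 = -953)
A = -216072 (A = -215119 - 953 = -216072)
K = -216072
x(-36, -701) + K = 2*√26 - 216072 = -216072 + 2*√26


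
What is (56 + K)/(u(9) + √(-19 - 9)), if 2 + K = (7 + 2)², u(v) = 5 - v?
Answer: -135/11 - 135*I*√7/22 ≈ -12.273 - 16.235*I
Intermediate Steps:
K = 79 (K = -2 + (7 + 2)² = -2 + 9² = -2 + 81 = 79)
(56 + K)/(u(9) + √(-19 - 9)) = (56 + 79)/((5 - 1*9) + √(-19 - 9)) = 135/((5 - 9) + √(-28)) = 135/(-4 + 2*I*√7)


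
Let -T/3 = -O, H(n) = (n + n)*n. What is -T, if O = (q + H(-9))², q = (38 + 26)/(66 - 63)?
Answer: -302500/3 ≈ -1.0083e+5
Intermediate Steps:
q = 64/3 ≈ 21.333
H(n) = 2*n² (H(n) = (2*n)*n = 2*n²)
O = 302500/9 (O = (64/3 + 2*(-9)²)² = (64/3 + 2*81)² = (64/3 + 162)² = (550/3)² = 302500/9 ≈ 33611.)
T = 302500/3 (T = -(-3)*302500/9 = -3*(-302500/9) = 302500/3 ≈ 1.0083e+5)
-T = -1*302500/3 = -302500/3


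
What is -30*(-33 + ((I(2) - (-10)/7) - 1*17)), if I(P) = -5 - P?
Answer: 11670/7 ≈ 1667.1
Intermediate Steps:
-30*(-33 + ((I(2) - (-10)/7) - 1*17)) = -30*(-33 + (((-5 - 1*2) - (-10)/7) - 1*17)) = -30*(-33 + (((-5 - 2) - (-10)/7) - 17)) = -30*(-33 + ((-7 - 1*(-10/7)) - 17)) = -30*(-33 + ((-7 + 10/7) - 17)) = -30*(-33 + (-39/7 - 17)) = -30*(-33 - 158/7) = -30*(-389/7) = 11670/7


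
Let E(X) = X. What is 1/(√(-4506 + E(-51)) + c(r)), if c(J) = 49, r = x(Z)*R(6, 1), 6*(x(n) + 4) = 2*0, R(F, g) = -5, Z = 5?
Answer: 1/142 - I*√93/994 ≈ 0.0070423 - 0.0097019*I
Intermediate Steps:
x(n) = -4 (x(n) = -4 + (2*0)/6 = -4 + (⅙)*0 = -4 + 0 = -4)
r = 20 (r = -4*(-5) = 20)
1/(√(-4506 + E(-51)) + c(r)) = 1/(√(-4506 - 51) + 49) = 1/(√(-4557) + 49) = 1/(7*I*√93 + 49) = 1/(49 + 7*I*√93)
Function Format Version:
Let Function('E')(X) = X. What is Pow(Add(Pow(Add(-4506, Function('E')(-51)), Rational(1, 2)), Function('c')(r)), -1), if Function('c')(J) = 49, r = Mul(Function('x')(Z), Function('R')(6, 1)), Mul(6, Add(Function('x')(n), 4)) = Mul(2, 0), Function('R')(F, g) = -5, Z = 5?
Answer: Add(Rational(1, 142), Mul(Rational(-1, 994), I, Pow(93, Rational(1, 2)))) ≈ Add(0.0070423, Mul(-0.0097019, I))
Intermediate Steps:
Function('x')(n) = -4 (Function('x')(n) = Add(-4, Mul(Rational(1, 6), Mul(2, 0))) = Add(-4, Mul(Rational(1, 6), 0)) = Add(-4, 0) = -4)
r = 20 (r = Mul(-4, -5) = 20)
Pow(Add(Pow(Add(-4506, Function('E')(-51)), Rational(1, 2)), Function('c')(r)), -1) = Pow(Add(Pow(Add(-4506, -51), Rational(1, 2)), 49), -1) = Pow(Add(Pow(-4557, Rational(1, 2)), 49), -1) = Pow(Add(Mul(7, I, Pow(93, Rational(1, 2))), 49), -1) = Pow(Add(49, Mul(7, I, Pow(93, Rational(1, 2)))), -1)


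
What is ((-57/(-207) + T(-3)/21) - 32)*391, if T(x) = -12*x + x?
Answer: -247588/21 ≈ -11790.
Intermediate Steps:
T(x) = -11*x
((-57/(-207) + T(-3)/21) - 32)*391 = ((-57/(-207) - 11*(-3)/21) - 32)*391 = ((-57*(-1/207) + 33*(1/21)) - 32)*391 = ((19/69 + 11/7) - 32)*391 = (892/483 - 32)*391 = -14564/483*391 = -247588/21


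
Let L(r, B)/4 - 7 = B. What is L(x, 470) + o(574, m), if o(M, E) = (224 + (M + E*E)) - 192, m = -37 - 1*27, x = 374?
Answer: 6610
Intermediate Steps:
L(r, B) = 28 + 4*B
m = -64 (m = -37 - 27 = -64)
o(M, E) = 32 + M + E² (o(M, E) = (224 + (M + E²)) - 192 = (224 + M + E²) - 192 = 32 + M + E²)
L(x, 470) + o(574, m) = (28 + 4*470) + (32 + 574 + (-64)²) = (28 + 1880) + (32 + 574 + 4096) = 1908 + 4702 = 6610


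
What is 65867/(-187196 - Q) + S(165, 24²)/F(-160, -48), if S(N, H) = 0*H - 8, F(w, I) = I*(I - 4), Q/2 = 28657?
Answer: -10397507/38143560 ≈ -0.27259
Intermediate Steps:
Q = 57314 (Q = 2*28657 = 57314)
F(w, I) = I*(-4 + I)
S(N, H) = -8 (S(N, H) = 0 - 8 = -8)
65867/(-187196 - Q) + S(165, 24²)/F(-160, -48) = 65867/(-187196 - 1*57314) - 8*(-1/(48*(-4 - 48))) = 65867/(-187196 - 57314) - 8/((-48*(-52))) = 65867/(-244510) - 8/2496 = 65867*(-1/244510) - 8*1/2496 = -65867/244510 - 1/312 = -10397507/38143560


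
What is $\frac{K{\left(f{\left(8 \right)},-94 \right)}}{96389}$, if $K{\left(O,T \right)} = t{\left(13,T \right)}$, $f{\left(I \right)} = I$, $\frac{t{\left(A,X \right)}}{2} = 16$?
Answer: $\frac{32}{96389} \approx 0.00033199$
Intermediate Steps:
$t{\left(A,X \right)} = 32$ ($t{\left(A,X \right)} = 2 \cdot 16 = 32$)
$K{\left(O,T \right)} = 32$
$\frac{K{\left(f{\left(8 \right)},-94 \right)}}{96389} = \frac{32}{96389}$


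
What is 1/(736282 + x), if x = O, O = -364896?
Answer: 1/371386 ≈ 2.6926e-6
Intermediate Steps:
x = -364896
1/(736282 + x) = 1/(736282 - 364896) = 1/371386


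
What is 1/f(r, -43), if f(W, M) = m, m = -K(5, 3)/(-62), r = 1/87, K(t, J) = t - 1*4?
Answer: 62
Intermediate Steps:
K(t, J) = -4 + t (K(t, J) = t - 4 = -4 + t)
r = 1/87 ≈ 0.011494
m = 1/62 (m = -(-4 + 5)/(-62) = -1*1*(-1/62) = -1*(-1/62) = 1/62 ≈ 0.016129)
f(W, M) = 1/62
1/f(r, -43) = 1/(1/62) = 62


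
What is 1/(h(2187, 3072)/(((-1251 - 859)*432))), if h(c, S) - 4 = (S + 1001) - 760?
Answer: -911520/3317 ≈ -274.80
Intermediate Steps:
h(c, S) = 245 + S (h(c, S) = 4 + ((S + 1001) - 760) = 4 + ((1001 + S) - 760) = 4 + (241 + S) = 245 + S)
1/(h(2187, 3072)/(((-1251 - 859)*432))) = 1/((245 + 3072)/(((-1251 - 859)*432))) = 1/(3317/((-2110*432))) = 1/(3317/(-911520)) = 1/(3317*(-1/911520)) = 1/(-3317/911520) = -911520/3317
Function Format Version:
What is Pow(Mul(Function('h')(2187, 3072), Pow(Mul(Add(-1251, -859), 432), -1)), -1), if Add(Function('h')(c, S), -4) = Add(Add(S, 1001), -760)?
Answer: Rational(-911520, 3317) ≈ -274.80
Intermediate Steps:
Function('h')(c, S) = Add(245, S) (Function('h')(c, S) = Add(4, Add(Add(S, 1001), -760)) = Add(4, Add(Add(1001, S), -760)) = Add(4, Add(241, S)) = Add(245, S))
Pow(Mul(Function('h')(2187, 3072), Pow(Mul(Add(-1251, -859), 432), -1)), -1) = Pow(Mul(Add(245, 3072), Pow(Mul(Add(-1251, -859), 432), -1)), -1) = Pow(Mul(3317, Pow(Mul(-2110, 432), -1)), -1) = Pow(Mul(3317, Pow(-911520, -1)), -1) = Pow(Mul(3317, Rational(-1, 911520)), -1) = Pow(Rational(-3317, 911520), -1) = Rational(-911520, 3317)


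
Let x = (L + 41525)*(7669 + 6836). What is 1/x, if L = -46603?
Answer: -1/73656390 ≈ -1.3577e-8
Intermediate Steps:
x = -73656390 (x = (-46603 + 41525)*(7669 + 6836) = -5078*14505 = -73656390)
1/x = 1/(-73656390) = -1/73656390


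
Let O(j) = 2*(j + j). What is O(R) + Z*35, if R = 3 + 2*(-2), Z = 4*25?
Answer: 3496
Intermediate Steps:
Z = 100
R = -1 (R = 3 - 4 = -1)
O(j) = 4*j (O(j) = 2*(2*j) = 4*j)
O(R) + Z*35 = 4*(-1) + 100*35 = -4 + 3500 = 3496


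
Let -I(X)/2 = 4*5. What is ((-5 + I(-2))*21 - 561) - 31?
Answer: -1537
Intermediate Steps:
I(X) = -40 (I(X) = -8*5 = -2*20 = -40)
((-5 + I(-2))*21 - 561) - 31 = ((-5 - 40)*21 - 561) - 31 = (-45*21 - 561) - 31 = (-945 - 561) - 31 = -1506 - 31 = -1537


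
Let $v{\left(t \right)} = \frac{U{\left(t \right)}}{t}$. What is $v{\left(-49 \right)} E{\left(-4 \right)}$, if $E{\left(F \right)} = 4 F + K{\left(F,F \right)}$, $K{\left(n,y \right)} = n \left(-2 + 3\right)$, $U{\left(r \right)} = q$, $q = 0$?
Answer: $0$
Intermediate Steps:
$U{\left(r \right)} = 0$
$K{\left(n,y \right)} = n$ ($K{\left(n,y \right)} = n 1 = n$)
$v{\left(t \right)} = 0$ ($v{\left(t \right)} = \frac{0}{t} = 0$)
$E{\left(F \right)} = 5 F$ ($E{\left(F \right)} = 4 F + F = 5 F$)
$v{\left(-49 \right)} E{\left(-4 \right)} = 0 \cdot 5 \left(-4\right) = 0 \left(-20\right) = 0$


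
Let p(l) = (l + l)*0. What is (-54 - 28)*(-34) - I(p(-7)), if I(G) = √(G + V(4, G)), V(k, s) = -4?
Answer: 2788 - 2*I ≈ 2788.0 - 2.0*I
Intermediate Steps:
p(l) = 0 (p(l) = (2*l)*0 = 0)
I(G) = √(-4 + G) (I(G) = √(G - 4) = √(-4 + G))
(-54 - 28)*(-34) - I(p(-7)) = (-54 - 28)*(-34) - √(-4 + 0) = -82*(-34) - √(-4) = 2788 - 2*I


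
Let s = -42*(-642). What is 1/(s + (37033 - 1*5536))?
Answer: 1/58461 ≈ 1.7105e-5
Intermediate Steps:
s = 26964
1/(s + (37033 - 1*5536)) = 1/(26964 + (37033 - 1*5536)) = 1/(26964 + (37033 - 5536)) = 1/(26964 + 31497) = 1/58461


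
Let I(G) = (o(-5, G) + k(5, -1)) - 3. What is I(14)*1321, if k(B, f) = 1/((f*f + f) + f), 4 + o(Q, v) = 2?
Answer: -7926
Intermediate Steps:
o(Q, v) = -2 (o(Q, v) = -4 + 2 = -2)
k(B, f) = 1/(f² + 2*f) (k(B, f) = 1/((f² + f) + f) = 1/((f + f²) + f) = 1/(f² + 2*f))
I(G) = -6 (I(G) = (-2 + 1/((-1)*(2 - 1))) - 3 = (-2 - 1/1) - 3 = (-2 - 1*1) - 3 = (-2 - 1) - 3 = -3 - 3 = -6)
I(14)*1321 = -6*1321 = -7926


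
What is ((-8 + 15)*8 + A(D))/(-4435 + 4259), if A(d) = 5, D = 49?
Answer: -61/176 ≈ -0.34659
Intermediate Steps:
((-8 + 15)*8 + A(D))/(-4435 + 4259) = ((-8 + 15)*8 + 5)/(-4435 + 4259) = (7*8 + 5)/(-176) = (56 + 5)*(-1/176) = 61*(-1/176) = -61/176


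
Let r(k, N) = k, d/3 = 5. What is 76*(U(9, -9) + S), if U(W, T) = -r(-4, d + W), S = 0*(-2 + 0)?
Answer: 304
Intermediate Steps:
d = 15 (d = 3*5 = 15)
S = 0 (S = 0*(-2) = 0)
U(W, T) = 4 (U(W, T) = -1*(-4) = 4)
76*(U(9, -9) + S) = 76*(4 + 0) = 76*4 = 304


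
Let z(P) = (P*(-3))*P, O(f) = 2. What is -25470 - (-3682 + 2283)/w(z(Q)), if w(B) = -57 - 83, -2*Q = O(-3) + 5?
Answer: -3567199/140 ≈ -25480.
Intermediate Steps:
Q = -7/2 (Q = -(2 + 5)/2 = -1/2*7 = -7/2 ≈ -3.5000)
z(P) = -3*P**2 (z(P) = (-3*P)*P = -3*P**2)
w(B) = -140
-25470 - (-3682 + 2283)/w(z(Q)) = -25470 - (-3682 + 2283)/(-140) = -25470 - (-1399)*(-1)/140 = -25470 - 1*1399/140 = -25470 - 1399/140 = -3567199/140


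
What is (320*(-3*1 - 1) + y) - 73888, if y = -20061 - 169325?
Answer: -264554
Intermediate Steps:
y = -189386
(320*(-3*1 - 1) + y) - 73888 = (320*(-3*1 - 1) - 189386) - 73888 = (320*(-3 - 1) - 189386) - 73888 = (320*(-4) - 189386) - 73888 = (-1280 - 189386) - 73888 = -190666 - 73888 = -264554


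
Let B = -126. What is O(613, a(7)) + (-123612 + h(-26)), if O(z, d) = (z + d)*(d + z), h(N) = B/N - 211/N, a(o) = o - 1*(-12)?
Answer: 7171449/26 ≈ 2.7583e+5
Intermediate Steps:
a(o) = 12 + o (a(o) = o + 12 = 12 + o)
h(N) = -337/N (h(N) = -126/N - 211/N = -337/N)
O(z, d) = (d + z)² (O(z, d) = (d + z)*(d + z) = (d + z)²)
O(613, a(7)) + (-123612 + h(-26)) = ((12 + 7) + 613)² + (-123612 - 337/(-26)) = (19 + 613)² + (-123612 - 337*(-1/26)) = 632² + (-123612 + 337/26) = 399424 - 3213575/26 = 7171449/26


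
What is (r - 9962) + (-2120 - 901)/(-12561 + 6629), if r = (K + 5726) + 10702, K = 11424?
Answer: 106126501/5932 ≈ 17891.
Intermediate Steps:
r = 27852 (r = (11424 + 5726) + 10702 = 17150 + 10702 = 27852)
(r - 9962) + (-2120 - 901)/(-12561 + 6629) = (27852 - 9962) + (-2120 - 901)/(-12561 + 6629) = 17890 - 3021/(-5932) = 17890 - 3021*(-1/5932) = 17890 + 3021/5932 = 106126501/5932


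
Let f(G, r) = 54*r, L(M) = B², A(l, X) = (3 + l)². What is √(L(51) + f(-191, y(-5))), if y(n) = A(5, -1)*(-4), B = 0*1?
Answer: 48*I*√6 ≈ 117.58*I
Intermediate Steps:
B = 0
y(n) = -256 (y(n) = (3 + 5)²*(-4) = 8²*(-4) = 64*(-4) = -256)
L(M) = 0 (L(M) = 0² = 0)
√(L(51) + f(-191, y(-5))) = √(0 + 54*(-256)) = √(0 - 13824) = √(-13824) = 48*I*√6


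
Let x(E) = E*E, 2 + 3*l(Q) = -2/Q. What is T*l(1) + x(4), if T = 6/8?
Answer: 15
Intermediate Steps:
l(Q) = -⅔ - 2/(3*Q) (l(Q) = -⅔ + (-2/Q)/3 = -⅔ - 2/(3*Q))
x(E) = E²
T = ¾ (T = 6*(⅛) = ¾ ≈ 0.75000)
T*l(1) + x(4) = 3*((⅔)*(-1 - 1*1)/1)/4 + 4² = 3*((⅔)*1*(-1 - 1))/4 + 16 = 3*((⅔)*1*(-2))/4 + 16 = (¾)*(-4/3) + 16 = -1 + 16 = 15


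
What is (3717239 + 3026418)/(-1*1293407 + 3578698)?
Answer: 6743657/2285291 ≈ 2.9509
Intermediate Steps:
(3717239 + 3026418)/(-1*1293407 + 3578698) = 6743657/(-1293407 + 3578698) = 6743657/2285291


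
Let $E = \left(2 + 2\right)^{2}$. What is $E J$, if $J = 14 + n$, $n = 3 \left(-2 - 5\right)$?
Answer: $-112$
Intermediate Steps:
$n = -21$ ($n = 3 \left(-7\right) = -21$)
$E = 16$ ($E = 4^{2} = 16$)
$J = -7$ ($J = 14 - 21 = -7$)
$E J = 16 \left(-7\right) = -112$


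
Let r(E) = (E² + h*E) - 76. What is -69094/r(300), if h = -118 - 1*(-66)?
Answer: -34547/37162 ≈ -0.92963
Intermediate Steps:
h = -52 (h = -118 + 66 = -52)
r(E) = -76 + E² - 52*E (r(E) = (E² - 52*E) - 76 = -76 + E² - 52*E)
-69094/r(300) = -69094/(-76 + 300² - 52*300) = -69094/(-76 + 90000 - 15600) = -69094/74324 = -69094*1/74324 = -34547/37162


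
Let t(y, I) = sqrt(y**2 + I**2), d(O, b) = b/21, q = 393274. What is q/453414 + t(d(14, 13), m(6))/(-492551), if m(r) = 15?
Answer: 196637/226707 - sqrt(99394)/10343571 ≈ 0.86733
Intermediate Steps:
d(O, b) = b/21 (d(O, b) = b*(1/21) = b/21)
t(y, I) = sqrt(I**2 + y**2)
q/453414 + t(d(14, 13), m(6))/(-492551) = 393274/453414 + sqrt(15**2 + ((1/21)*13)**2)/(-492551) = 393274*(1/453414) + sqrt(225 + (13/21)**2)*(-1/492551) = 196637/226707 + sqrt(225 + 169/441)*(-1/492551) = 196637/226707 + sqrt(99394/441)*(-1/492551) = 196637/226707 + (sqrt(99394)/21)*(-1/492551) = 196637/226707 - sqrt(99394)/10343571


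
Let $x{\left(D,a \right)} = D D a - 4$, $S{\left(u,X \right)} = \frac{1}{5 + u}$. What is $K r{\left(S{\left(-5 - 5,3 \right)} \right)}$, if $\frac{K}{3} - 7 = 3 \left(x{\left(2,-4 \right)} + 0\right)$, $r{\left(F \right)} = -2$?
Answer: $318$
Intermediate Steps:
$x{\left(D,a \right)} = -4 + a D^{2}$ ($x{\left(D,a \right)} = D^{2} a - 4 = a D^{2} - 4 = -4 + a D^{2}$)
$K = -159$ ($K = 21 + 3 \cdot 3 \left(\left(-4 - 4 \cdot 2^{2}\right) + 0\right) = 21 + 3 \cdot 3 \left(\left(-4 - 16\right) + 0\right) = 21 + 3 \cdot 3 \left(-20 + 0\right) = 21 + 3 \cdot 3 \left(-20\right) = 21 + 3 \left(-60\right) = 21 - 180 = -159$)
$K r{\left(S{\left(-5 - 5,3 \right)} \right)} = \left(-159\right) \left(-2\right) = 318$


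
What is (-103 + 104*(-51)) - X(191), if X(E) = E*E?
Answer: -41888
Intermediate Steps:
X(E) = E²
(-103 + 104*(-51)) - X(191) = (-103 + 104*(-51)) - 1*191² = (-103 - 5304) - 1*36481 = -5407 - 36481 = -41888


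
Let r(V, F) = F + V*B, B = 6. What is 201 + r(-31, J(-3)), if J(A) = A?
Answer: 12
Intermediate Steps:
r(V, F) = F + 6*V (r(V, F) = F + V*6 = F + 6*V)
201 + r(-31, J(-3)) = 201 + (-3 + 6*(-31)) = 201 + (-3 - 186) = 201 - 189 = 12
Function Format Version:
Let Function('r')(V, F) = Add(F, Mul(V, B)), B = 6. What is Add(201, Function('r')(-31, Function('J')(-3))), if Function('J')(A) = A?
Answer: 12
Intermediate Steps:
Function('r')(V, F) = Add(F, Mul(6, V)) (Function('r')(V, F) = Add(F, Mul(V, 6)) = Add(F, Mul(6, V)))
Add(201, Function('r')(-31, Function('J')(-3))) = Add(201, Add(-3, Mul(6, -31))) = Add(201, Add(-3, -186)) = Add(201, -189) = 12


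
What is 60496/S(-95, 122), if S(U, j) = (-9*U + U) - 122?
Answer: 30248/319 ≈ 94.821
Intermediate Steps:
S(U, j) = -122 - 8*U (S(U, j) = -8*U - 122 = -122 - 8*U)
60496/S(-95, 122) = 60496/(-122 - 8*(-95)) = 60496/(-122 + 760) = 60496/638 = 60496*(1/638) = 30248/319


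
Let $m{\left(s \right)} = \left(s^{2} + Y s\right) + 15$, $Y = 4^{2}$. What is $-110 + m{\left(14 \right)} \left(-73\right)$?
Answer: $-31865$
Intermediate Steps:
$Y = 16$
$m{\left(s \right)} = 15 + s^{2} + 16 s$ ($m{\left(s \right)} = \left(s^{2} + 16 s\right) + 15 = 15 + s^{2} + 16 s$)
$-110 + m{\left(14 \right)} \left(-73\right) = -110 + \left(15 + 14^{2} + 16 \cdot 14\right) \left(-73\right) = -110 + \left(15 + 196 + 224\right) \left(-73\right) = -110 + 435 \left(-73\right) = -110 - 31755 = -31865$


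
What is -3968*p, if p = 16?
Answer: -63488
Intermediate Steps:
-3968*p = -3968*16 = -63488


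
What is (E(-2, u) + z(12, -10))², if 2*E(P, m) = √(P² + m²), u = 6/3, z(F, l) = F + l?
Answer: (2 + √2)² ≈ 11.657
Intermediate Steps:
u = 2 (u = 6*(⅓) = 2)
E(P, m) = √(P² + m²)/2
(E(-2, u) + z(12, -10))² = (√((-2)² + 2²)/2 + (12 - 10))² = (√(4 + 4)/2 + 2)² = (√8/2 + 2)² = ((2*√2)/2 + 2)² = (√2 + 2)² = (2 + √2)²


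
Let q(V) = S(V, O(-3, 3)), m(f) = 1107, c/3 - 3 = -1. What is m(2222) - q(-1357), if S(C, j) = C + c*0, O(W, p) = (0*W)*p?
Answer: 2464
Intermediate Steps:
c = 6 (c = 9 + 3*(-1) = 9 - 3 = 6)
O(W, p) = 0 (O(W, p) = 0*p = 0)
S(C, j) = C (S(C, j) = C + 6*0 = C + 0 = C)
q(V) = V
m(2222) - q(-1357) = 1107 - 1*(-1357) = 1107 + 1357 = 2464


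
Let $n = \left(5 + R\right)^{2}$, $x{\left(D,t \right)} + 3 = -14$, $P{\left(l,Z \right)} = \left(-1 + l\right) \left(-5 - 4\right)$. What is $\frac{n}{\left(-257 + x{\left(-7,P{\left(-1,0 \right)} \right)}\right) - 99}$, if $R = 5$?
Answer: $- \frac{100}{373} \approx -0.2681$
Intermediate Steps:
$P{\left(l,Z \right)} = 9 - 9 l$ ($P{\left(l,Z \right)} = \left(-1 + l\right) \left(-9\right) = 9 - 9 l$)
$x{\left(D,t \right)} = -17$ ($x{\left(D,t \right)} = -3 - 14 = -17$)
$n = 100$ ($n = \left(5 + 5\right)^{2} = 10^{2} = 100$)
$\frac{n}{\left(-257 + x{\left(-7,P{\left(-1,0 \right)} \right)}\right) - 99} = \frac{100}{\left(-257 - 17\right) - 99} = \frac{100}{-274 - 99} = \frac{100}{-373} = 100 \left(- \frac{1}{373}\right) = - \frac{100}{373}$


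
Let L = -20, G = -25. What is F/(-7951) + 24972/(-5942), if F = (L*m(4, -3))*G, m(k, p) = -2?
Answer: -96305186/23622421 ≈ -4.0769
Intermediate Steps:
F = -1000 (F = -20*(-2)*(-25) = 40*(-25) = -1000)
F/(-7951) + 24972/(-5942) = -1000/(-7951) + 24972/(-5942) = -1000*(-1/7951) + 24972*(-1/5942) = 1000/7951 - 12486/2971 = -96305186/23622421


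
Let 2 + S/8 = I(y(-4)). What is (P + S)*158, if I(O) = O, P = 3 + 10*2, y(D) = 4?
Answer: 6162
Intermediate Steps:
P = 23 (P = 3 + 20 = 23)
S = 16 (S = -16 + 8*4 = -16 + 32 = 16)
(P + S)*158 = (23 + 16)*158 = 39*158 = 6162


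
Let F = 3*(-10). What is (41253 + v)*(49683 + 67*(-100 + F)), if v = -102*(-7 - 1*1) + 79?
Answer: 1726930004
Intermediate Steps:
F = -30
v = 895 (v = -102*(-7 - 1) + 79 = -102*(-8) + 79 = 816 + 79 = 895)
(41253 + v)*(49683 + 67*(-100 + F)) = (41253 + 895)*(49683 + 67*(-100 - 30)) = 42148*(49683 + 67*(-130)) = 42148*(49683 - 8710) = 42148*40973 = 1726930004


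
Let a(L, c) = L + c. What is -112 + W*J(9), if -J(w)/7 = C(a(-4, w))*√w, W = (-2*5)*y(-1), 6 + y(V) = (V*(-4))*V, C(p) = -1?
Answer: 1988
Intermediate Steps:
y(V) = -6 - 4*V² (y(V) = -6 + (V*(-4))*V = -6 + (-4*V)*V = -6 - 4*V²)
W = 100 (W = (-2*5)*(-6 - 4*(-1)²) = -10*(-6 - 4*1) = -10*(-6 - 4) = -10*(-10) = 100)
J(w) = 7*√w (J(w) = -(-7)*√w = 7*√w)
-112 + W*J(9) = -112 + 100*(7*√9) = -112 + 100*(7*3) = -112 + 100*21 = -112 + 2100 = 1988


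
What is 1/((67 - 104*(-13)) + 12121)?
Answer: 1/13540 ≈ 7.3855e-5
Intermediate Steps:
1/((67 - 104*(-13)) + 12121) = 1/((67 + 1352) + 12121) = 1/(1419 + 12121) = 1/13540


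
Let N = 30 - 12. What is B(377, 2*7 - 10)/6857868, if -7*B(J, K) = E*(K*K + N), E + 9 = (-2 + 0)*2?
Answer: 13/1411914 ≈ 9.2074e-6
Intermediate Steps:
E = -13 (E = -9 + (-2 + 0)*2 = -9 - 2*2 = -9 - 4 = -13)
N = 18
B(J, K) = 234/7 + 13*K²/7 (B(J, K) = -(-13)*(K*K + 18)/7 = -(-13)*(K² + 18)/7 = -(-13)*(18 + K²)/7 = -(-234 - 13*K²)/7 = 234/7 + 13*K²/7)
B(377, 2*7 - 10)/6857868 = (234/7 + 13*(2*7 - 10)²/7)/6857868 = (234/7 + 13*(14 - 10)²/7)*(1/6857868) = (234/7 + (13/7)*4²)*(1/6857868) = (234/7 + (13/7)*16)*(1/6857868) = (234/7 + 208/7)*(1/6857868) = (442/7)*(1/6857868) = 13/1411914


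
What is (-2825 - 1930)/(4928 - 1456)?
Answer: -4755/3472 ≈ -1.3695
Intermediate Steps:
(-2825 - 1930)/(4928 - 1456) = -4755/3472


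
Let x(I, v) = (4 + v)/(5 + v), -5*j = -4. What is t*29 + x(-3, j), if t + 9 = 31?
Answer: 18526/29 ≈ 638.83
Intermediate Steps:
t = 22 (t = -9 + 31 = 22)
j = ⅘ (j = -⅕*(-4) = ⅘ ≈ 0.80000)
x(I, v) = (4 + v)/(5 + v)
t*29 + x(-3, j) = 22*29 + (4 + ⅘)/(5 + ⅘) = 638 + (24/5)/(29/5) = 638 + (5/29)*(24/5) = 638 + 24/29 = 18526/29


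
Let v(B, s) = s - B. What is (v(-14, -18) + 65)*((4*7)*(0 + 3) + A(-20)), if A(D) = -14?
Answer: 4270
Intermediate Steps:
(v(-14, -18) + 65)*((4*7)*(0 + 3) + A(-20)) = ((-18 - 1*(-14)) + 65)*((4*7)*(0 + 3) - 14) = ((-18 + 14) + 65)*(28*3 - 14) = (-4 + 65)*(84 - 14) = 61*70 = 4270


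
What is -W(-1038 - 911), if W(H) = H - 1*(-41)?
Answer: 1908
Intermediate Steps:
W(H) = 41 + H (W(H) = H + 41 = 41 + H)
-W(-1038 - 911) = -(41 + (-1038 - 911)) = -(41 - 1949) = -1*(-1908) = 1908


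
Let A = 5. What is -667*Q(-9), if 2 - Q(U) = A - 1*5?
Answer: -1334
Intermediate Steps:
Q(U) = 2 (Q(U) = 2 - (5 - 1*5) = 2 - (5 - 5) = 2 - 1*0 = 2 + 0 = 2)
-667*Q(-9) = -667*2 = -1334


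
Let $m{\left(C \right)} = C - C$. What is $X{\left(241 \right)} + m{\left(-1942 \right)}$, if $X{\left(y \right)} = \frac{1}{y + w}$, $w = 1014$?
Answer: $\frac{1}{1255} \approx 0.00079681$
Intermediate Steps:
$m{\left(C \right)} = 0$
$X{\left(y \right)} = \frac{1}{1014 + y}$ ($X{\left(y \right)} = \frac{1}{y + 1014} = \frac{1}{1014 + y}$)
$X{\left(241 \right)} + m{\left(-1942 \right)} = \frac{1}{1014 + 241} + 0 = \frac{1}{1255} + 0 = \frac{1}{1255}$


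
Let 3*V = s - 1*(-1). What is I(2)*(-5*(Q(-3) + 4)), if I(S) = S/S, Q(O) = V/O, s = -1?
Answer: -20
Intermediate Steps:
V = 0 (V = (-1 - 1*(-1))/3 = (-1 + 1)/3 = (⅓)*0 = 0)
Q(O) = 0 (Q(O) = 0/O = 0)
I(S) = 1
I(2)*(-5*(Q(-3) + 4)) = 1*(-5*(0 + 4)) = 1*(-5*4) = 1*(-20) = -20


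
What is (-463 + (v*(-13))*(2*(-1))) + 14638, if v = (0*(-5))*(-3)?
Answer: 14175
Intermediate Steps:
v = 0 (v = 0*(-3) = 0)
(-463 + (v*(-13))*(2*(-1))) + 14638 = (-463 + (0*(-13))*(2*(-1))) + 14638 = (-463 + 0*(-2)) + 14638 = (-463 + 0) + 14638 = -463 + 14638 = 14175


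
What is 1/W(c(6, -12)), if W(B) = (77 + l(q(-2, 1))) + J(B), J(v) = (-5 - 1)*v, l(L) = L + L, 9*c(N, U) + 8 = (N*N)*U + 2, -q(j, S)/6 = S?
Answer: 1/357 ≈ 0.0028011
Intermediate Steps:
q(j, S) = -6*S
c(N, U) = -2/3 + U*N**2/9 (c(N, U) = -8/9 + ((N*N)*U + 2)/9 = -8/9 + (N**2*U + 2)/9 = -8/9 + (U*N**2 + 2)/9 = -8/9 + (2 + U*N**2)/9 = -8/9 + (2/9 + U*N**2/9) = -2/3 + U*N**2/9)
l(L) = 2*L
J(v) = -6*v
W(B) = 65 - 6*B (W(B) = (77 + 2*(-6*1)) - 6*B = (77 + 2*(-6)) - 6*B = (77 - 12) - 6*B = 65 - 6*B)
1/W(c(6, -12)) = 1/(65 - 6*(-2/3 + (1/9)*(-12)*6**2)) = 1/(65 - 6*(-2/3 + (1/9)*(-12)*36)) = 1/(65 - 6*(-2/3 - 48)) = 1/(65 - 6*(-146/3)) = 1/(65 + 292) = 1/357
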